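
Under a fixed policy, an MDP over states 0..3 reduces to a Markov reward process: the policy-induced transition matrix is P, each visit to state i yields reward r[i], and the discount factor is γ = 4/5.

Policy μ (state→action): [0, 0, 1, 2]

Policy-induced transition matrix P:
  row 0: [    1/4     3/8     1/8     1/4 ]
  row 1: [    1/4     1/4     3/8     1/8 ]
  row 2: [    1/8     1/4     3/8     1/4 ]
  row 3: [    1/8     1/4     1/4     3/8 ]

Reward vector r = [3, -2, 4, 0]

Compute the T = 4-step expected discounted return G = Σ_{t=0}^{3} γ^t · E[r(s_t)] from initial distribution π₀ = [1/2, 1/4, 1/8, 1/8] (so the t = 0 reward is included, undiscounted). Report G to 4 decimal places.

G = 3.6425

t=0: π = [0.5000, 0.2500, 0.1250, 0.1250], E[r] = 1.5000, γ^t·E[r] = 1.500000, running G = 1.500000
t=1: π = [0.2188, 0.3125, 0.2344, 0.2344], E[r] = 0.9688, γ^t·E[r] = 0.775000, running G = 2.275000
t=2: π = [0.1914, 0.2773, 0.2910, 0.2402], E[r] = 1.1836, γ^t·E[r] = 0.757500, running G = 3.032500
t=3: π = [0.1836, 0.2739, 0.2971, 0.2454], E[r] = 1.1914, γ^t·E[r] = 0.610000, running G = 3.642500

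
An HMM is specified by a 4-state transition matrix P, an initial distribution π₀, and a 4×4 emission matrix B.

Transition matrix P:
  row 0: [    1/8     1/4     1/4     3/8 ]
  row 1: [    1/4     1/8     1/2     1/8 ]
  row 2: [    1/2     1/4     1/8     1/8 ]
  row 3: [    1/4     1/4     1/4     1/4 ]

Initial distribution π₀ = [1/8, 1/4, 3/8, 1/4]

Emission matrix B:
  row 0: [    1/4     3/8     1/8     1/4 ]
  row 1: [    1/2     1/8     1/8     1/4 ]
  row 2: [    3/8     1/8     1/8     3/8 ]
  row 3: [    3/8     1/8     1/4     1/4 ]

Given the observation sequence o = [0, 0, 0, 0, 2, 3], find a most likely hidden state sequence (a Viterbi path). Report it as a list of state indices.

t=0: δ = [3.125e-02, 1.250e-01, 1.406e-01, 9.375e-02]  (obs o_0=0)
t=1: δ = [1.758e-02, 1.758e-02, 2.344e-02, 8.789e-03]  ψ = [2, 2, 1, 3]  (obs o_1=0)
t=2: δ = [2.930e-03, 2.930e-03, 3.296e-03, 2.472e-03]  ψ = [2, 2, 1, 0]  (obs o_2=0)
t=3: δ = [4.120e-04, 4.120e-04, 5.493e-04, 4.120e-04]  ψ = [2, 2, 1, 0]  (obs o_3=0)
t=4: δ = [3.433e-05, 1.717e-05, 2.575e-05, 3.862e-05]  ψ = [2, 2, 1, 0]  (obs o_4=2)
t=5: δ = [3.219e-06, 2.414e-06, 3.621e-06, 3.219e-06]  ψ = [2, 3, 3, 0]  (obs o_5=3)
backtrack: best end state = 2; path = [2, 1, 2, 0, 3, 2]

path = [2, 1, 2, 0, 3, 2]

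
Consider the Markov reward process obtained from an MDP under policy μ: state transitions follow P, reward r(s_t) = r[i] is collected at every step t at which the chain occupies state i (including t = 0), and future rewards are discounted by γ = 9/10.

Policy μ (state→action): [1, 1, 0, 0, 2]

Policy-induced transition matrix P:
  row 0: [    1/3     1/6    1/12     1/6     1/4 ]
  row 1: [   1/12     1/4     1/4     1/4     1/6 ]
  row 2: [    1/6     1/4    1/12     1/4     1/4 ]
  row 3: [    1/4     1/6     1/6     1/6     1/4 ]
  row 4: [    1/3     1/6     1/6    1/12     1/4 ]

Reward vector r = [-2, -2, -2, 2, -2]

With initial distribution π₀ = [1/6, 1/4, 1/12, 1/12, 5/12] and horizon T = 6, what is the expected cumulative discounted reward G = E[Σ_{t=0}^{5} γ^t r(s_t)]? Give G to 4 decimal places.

G = -6.4966

t=0: π = [0.1667, 0.2500, 0.0833, 0.0833, 0.4167], E[r] = -1.6667, γ^t·E[r] = -1.666667, running G = -1.666667
t=1: π = [0.2500, 0.1944, 0.1667, 0.1597, 0.2292], E[r] = -1.3611, γ^t·E[r] = -1.225000, running G = -2.891667
t=2: π = [0.2436, 0.1968, 0.1481, 0.1777, 0.2338], E[r] = -1.2894, γ^t·E[r] = -1.044375, running G = -3.936042
t=3: π = [0.2446, 0.1954, 0.1504, 0.1759, 0.2336], E[r] = -1.2963, γ^t·E[r] = -0.945000, running G = -4.881042
t=4: π = [0.2448, 0.1955, 0.1500, 0.1760, 0.2337], E[r] = -1.2959, γ^t·E[r] = -0.850257, running G = -5.731299
t=5: π = [0.2448, 0.1955, 0.1501, 0.1760, 0.2337], E[r] = -1.2961, γ^t·E[r] = -0.765315, running G = -6.496614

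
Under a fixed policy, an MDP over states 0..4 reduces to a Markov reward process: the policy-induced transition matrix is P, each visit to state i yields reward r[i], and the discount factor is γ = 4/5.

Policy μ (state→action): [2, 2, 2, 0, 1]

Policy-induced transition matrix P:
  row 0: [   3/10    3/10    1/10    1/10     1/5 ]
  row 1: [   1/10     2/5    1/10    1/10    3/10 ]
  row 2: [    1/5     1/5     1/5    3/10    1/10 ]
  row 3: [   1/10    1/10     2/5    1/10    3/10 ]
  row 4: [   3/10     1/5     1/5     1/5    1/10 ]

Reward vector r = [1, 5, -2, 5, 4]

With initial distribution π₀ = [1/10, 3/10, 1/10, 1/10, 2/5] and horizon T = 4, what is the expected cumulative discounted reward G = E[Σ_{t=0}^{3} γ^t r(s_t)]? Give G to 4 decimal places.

t=0: π = [0.1000, 0.3000, 0.1000, 0.1000, 0.4000], E[r] = 3.5000, γ^t·E[r] = 3.500000, running G = 3.500000
t=1: π = [0.2100, 0.2600, 0.1800, 0.1600, 0.1900], E[r] = 2.7100, γ^t·E[r] = 2.168000, running G = 5.668000
t=2: π = [0.1980, 0.2570, 0.1850, 0.1550, 0.2050], E[r] = 2.7080, γ^t·E[r] = 1.733120, running G = 7.401120
t=3: π = [0.1991, 0.2557, 0.1855, 0.1575, 0.2022], E[r] = 2.7029, γ^t·E[r] = 1.383885, running G = 8.785005

G = 8.7850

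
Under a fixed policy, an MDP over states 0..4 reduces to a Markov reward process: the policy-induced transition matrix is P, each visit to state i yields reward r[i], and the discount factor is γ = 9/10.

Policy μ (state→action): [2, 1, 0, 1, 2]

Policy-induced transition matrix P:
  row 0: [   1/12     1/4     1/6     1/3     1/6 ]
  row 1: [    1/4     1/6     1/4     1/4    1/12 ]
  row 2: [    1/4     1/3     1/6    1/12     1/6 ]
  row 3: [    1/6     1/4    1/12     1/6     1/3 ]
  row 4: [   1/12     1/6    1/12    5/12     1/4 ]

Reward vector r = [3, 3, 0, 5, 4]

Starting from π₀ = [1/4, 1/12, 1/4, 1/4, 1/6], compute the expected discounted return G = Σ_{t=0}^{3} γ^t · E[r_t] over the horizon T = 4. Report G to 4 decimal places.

t=0: π = [0.2500, 0.0833, 0.2500, 0.2500, 0.1667], E[r] = 2.9167, γ^t·E[r] = 2.916667, running G = 2.916667
t=1: π = [0.1597, 0.2500, 0.1389, 0.2361, 0.2153], E[r] = 3.2708, γ^t·E[r] = 2.943750, running G = 5.860417
t=2: π = [0.1678, 0.2228, 0.1499, 0.2564, 0.2031], E[r] = 3.2662, γ^t·E[r] = 2.645625, running G = 8.506042
t=3: π = [0.1668, 0.2270, 0.1469, 0.2515, 0.2078], E[r] = 3.2699, γ^t·E[r] = 2.383770, running G = 10.889811

G = 10.8898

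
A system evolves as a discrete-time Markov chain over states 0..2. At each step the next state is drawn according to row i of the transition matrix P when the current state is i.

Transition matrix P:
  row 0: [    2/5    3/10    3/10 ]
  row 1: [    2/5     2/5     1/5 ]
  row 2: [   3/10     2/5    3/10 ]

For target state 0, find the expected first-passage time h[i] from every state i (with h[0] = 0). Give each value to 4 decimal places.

h = [0.0000, 2.6471, 2.9412]

First-step conditioning: h[0] = 0; for i ≠ 0, h[i] = 1 + Σ_k P[i][k]·h[k].
  h[1] = 1 + 2/5·h[1] + 1/5·h[2]
  h[2] = 1 + 2/5·h[1] + 3/10·h[2]
Solving the 2×2 linear system over states ≠ 0 gives exactly h = [0, 45/17, 50/17] (h[0] = 0 is the target).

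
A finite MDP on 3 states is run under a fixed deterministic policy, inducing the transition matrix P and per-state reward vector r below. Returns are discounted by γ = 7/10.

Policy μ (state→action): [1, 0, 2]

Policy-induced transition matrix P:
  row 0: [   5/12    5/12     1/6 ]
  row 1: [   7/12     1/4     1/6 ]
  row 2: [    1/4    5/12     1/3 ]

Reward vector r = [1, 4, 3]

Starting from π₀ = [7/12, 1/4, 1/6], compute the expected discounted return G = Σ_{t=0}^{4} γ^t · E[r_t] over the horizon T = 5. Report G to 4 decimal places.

G = 6.4902

t=0: π = [0.5833, 0.2500, 0.1667], E[r] = 2.0833, γ^t·E[r] = 2.083333, running G = 2.083333
t=1: π = [0.4306, 0.3750, 0.1944], E[r] = 2.5139, γ^t·E[r] = 1.759722, running G = 3.843056
t=2: π = [0.4468, 0.3542, 0.1991], E[r] = 2.4606, γ^t·E[r] = 1.205718, running G = 5.048773
t=3: π = [0.4425, 0.3576, 0.1998], E[r] = 2.4726, γ^t·E[r] = 0.848105, running G = 5.896878
t=4: π = [0.4430, 0.3571, 0.2000], E[r] = 2.4711, γ^t·E[r] = 0.593318, running G = 6.490196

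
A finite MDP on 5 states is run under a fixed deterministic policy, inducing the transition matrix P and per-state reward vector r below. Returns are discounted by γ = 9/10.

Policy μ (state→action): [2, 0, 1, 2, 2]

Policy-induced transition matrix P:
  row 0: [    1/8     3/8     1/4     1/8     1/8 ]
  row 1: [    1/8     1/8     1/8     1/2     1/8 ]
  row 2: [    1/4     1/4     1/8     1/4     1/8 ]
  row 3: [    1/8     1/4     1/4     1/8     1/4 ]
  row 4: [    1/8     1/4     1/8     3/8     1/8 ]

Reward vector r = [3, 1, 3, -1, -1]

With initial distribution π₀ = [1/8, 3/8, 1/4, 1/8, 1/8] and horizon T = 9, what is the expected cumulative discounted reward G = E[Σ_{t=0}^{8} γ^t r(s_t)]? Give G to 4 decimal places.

t=0: π = [0.1250, 0.3750, 0.2500, 0.1250, 0.1250], E[r] = 1.2500, γ^t·E[r] = 1.250000, running G = 1.250000
t=1: π = [0.1563, 0.2188, 0.1563, 0.3281, 0.1406], E[r] = 0.6875, γ^t·E[r] = 0.618750, running G = 1.868750
t=2: π = [0.1445, 0.2422, 0.1855, 0.2617, 0.1660], E[r] = 0.8047, γ^t·E[r] = 0.651797, running G = 2.520547
t=3: π = [0.1482, 0.2378, 0.1758, 0.2805, 0.1577], E[r] = 0.7715, γ^t·E[r] = 0.562412, running G = 3.082959
t=4: π = [0.1470, 0.2388, 0.1786, 0.2756, 0.1601], E[r] = 0.7798, γ^t·E[r] = 0.511657, running G = 3.594616
t=5: π = [0.1473, 0.2385, 0.1778, 0.2769, 0.1594], E[r] = 0.7776, γ^t·E[r] = 0.459171, running G = 4.053787
t=6: π = [0.1472, 0.2386, 0.1780, 0.2765, 0.1596], E[r] = 0.7782, γ^t·E[r] = 0.413576, running G = 4.467364
t=7: π = [0.1473, 0.2386, 0.1780, 0.2766, 0.1596], E[r] = 0.7781, γ^t·E[r] = 0.372139, running G = 4.839503
t=8: π = [0.1472, 0.2386, 0.1780, 0.2766, 0.1596], E[r] = 0.7781, γ^t·E[r] = 0.334945, running G = 5.174448

G = 5.1744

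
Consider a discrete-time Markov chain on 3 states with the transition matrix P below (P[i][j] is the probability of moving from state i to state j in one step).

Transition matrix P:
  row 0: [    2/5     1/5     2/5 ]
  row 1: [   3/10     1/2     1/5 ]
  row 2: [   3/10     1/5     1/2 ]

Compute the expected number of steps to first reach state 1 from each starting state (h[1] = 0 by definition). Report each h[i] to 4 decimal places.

First-step conditioning: h[1] = 0; for i ≠ 1, h[i] = 1 + Σ_k P[i][k]·h[k].
  h[0] = 1 + 2/5·h[0] + 2/5·h[2]
  h[2] = 1 + 3/10·h[0] + 1/2·h[2]
Solving the 2×2 linear system over states ≠ 1 gives exactly h = [5, 0, 5] (h[1] = 0 is the target).

h = [5.0000, 0.0000, 5.0000]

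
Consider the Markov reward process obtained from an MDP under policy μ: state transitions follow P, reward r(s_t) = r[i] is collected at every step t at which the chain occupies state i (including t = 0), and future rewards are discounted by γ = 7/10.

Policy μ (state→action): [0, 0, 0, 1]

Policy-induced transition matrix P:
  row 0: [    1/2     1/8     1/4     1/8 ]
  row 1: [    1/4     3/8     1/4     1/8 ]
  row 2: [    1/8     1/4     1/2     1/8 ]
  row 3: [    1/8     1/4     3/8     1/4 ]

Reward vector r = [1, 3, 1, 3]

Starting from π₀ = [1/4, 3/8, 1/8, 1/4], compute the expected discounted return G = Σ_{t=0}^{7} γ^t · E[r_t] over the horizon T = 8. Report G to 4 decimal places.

t=0: π = [0.2500, 0.3750, 0.1250, 0.2500], E[r] = 2.2500, γ^t·E[r] = 2.250000, running G = 2.250000
t=1: π = [0.2656, 0.2656, 0.3125, 0.1563], E[r] = 1.8438, γ^t·E[r] = 1.290625, running G = 3.540625
t=2: π = [0.2578, 0.2500, 0.3477, 0.1445], E[r] = 1.7891, γ^t·E[r] = 0.876641, running G = 4.417266
t=3: π = [0.2529, 0.2490, 0.3550, 0.1431], E[r] = 1.7842, γ^t·E[r] = 0.611974, running G = 5.029239
t=4: π = [0.2510, 0.2495, 0.3566, 0.1429], E[r] = 1.7848, γ^t·E[r] = 0.428528, running G = 5.457767
t=5: π = [0.2503, 0.2498, 0.3570, 0.1429], E[r] = 1.7854, γ^t·E[r] = 0.300065, running G = 5.757832
t=6: π = [0.2501, 0.2499, 0.3571, 0.1429], E[r] = 1.7856, γ^t·E[r] = 0.210073, running G = 5.967905
t=7: π = [0.2500, 0.2500, 0.3571, 0.1429], E[r] = 1.7857, γ^t·E[r] = 0.147058, running G = 6.114963

G = 6.1150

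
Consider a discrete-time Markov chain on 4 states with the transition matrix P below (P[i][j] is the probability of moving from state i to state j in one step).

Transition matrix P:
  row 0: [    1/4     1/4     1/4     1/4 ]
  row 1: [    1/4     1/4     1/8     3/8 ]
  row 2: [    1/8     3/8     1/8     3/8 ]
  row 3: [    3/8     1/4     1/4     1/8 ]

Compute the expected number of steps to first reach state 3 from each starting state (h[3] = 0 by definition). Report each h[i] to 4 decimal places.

h = [3.2444, 2.8889, 2.8444, 0.0000]

First-step conditioning: h[3] = 0; for i ≠ 3, h[i] = 1 + Σ_k P[i][k]·h[k].
  h[0] = 1 + 1/4·h[0] + 1/4·h[1] + 1/4·h[2]
  h[1] = 1 + 1/4·h[0] + 1/4·h[1] + 1/8·h[2]
  h[2] = 1 + 1/8·h[0] + 3/8·h[1] + 1/8·h[2]
Solving the 3×3 linear system over states ≠ 3 gives exactly h = [146/45, 26/9, 128/45, 0] (h[3] = 0 is the target).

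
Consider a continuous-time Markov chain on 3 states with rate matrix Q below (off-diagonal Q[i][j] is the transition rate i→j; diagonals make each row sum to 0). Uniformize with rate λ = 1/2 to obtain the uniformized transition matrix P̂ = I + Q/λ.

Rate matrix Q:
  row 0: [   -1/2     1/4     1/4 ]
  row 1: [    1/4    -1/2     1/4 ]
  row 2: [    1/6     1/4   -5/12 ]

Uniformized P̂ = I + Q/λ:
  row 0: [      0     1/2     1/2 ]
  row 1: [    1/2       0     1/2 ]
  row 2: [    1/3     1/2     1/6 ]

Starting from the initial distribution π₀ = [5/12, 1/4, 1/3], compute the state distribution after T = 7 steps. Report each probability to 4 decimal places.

π = [0.2910, 0.3340, 0.3750]

t=0: π = [0.4167, 0.2500, 0.3333]
t=1: π = [0.2361, 0.3750, 0.3889]
t=2: π = [0.3171, 0.3125, 0.3704]
t=3: π = [0.2797, 0.3438, 0.3765]
t=4: π = [0.2974, 0.3281, 0.3745]
t=5: π = [0.2889, 0.3359, 0.3752]
t=6: π = [0.2930, 0.3320, 0.3749]
t=7: π = [0.2910, 0.3340, 0.3750]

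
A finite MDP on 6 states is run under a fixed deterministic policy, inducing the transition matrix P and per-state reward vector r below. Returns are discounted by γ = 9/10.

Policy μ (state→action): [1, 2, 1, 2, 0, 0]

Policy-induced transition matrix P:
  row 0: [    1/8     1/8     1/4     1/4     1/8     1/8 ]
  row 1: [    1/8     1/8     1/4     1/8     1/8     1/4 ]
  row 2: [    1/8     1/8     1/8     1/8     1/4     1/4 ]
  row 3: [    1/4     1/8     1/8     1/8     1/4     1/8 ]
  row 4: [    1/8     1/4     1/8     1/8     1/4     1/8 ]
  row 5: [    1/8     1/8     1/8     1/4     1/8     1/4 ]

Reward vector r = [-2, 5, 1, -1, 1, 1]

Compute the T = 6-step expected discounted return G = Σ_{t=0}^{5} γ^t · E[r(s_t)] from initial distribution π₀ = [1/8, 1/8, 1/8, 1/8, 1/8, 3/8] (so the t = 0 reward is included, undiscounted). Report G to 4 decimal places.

t=0: π = [0.1250, 0.1250, 0.1250, 0.1250, 0.1250, 0.3750], E[r] = 0.8750, γ^t·E[r] = 0.875000, running G = 0.875000
t=1: π = [0.1406, 0.1406, 0.1563, 0.1875, 0.1719, 0.2031], E[r] = 0.7656, γ^t·E[r] = 0.689063, running G = 1.564063
t=2: π = [0.1484, 0.1465, 0.1602, 0.1680, 0.1895, 0.1875], E[r] = 0.8047, γ^t·E[r] = 0.651797, running G = 2.215859
t=3: π = [0.1460, 0.1487, 0.1619, 0.1670, 0.1897, 0.1868], E[r] = 0.8228, γ^t·E[r] = 0.599788, running G = 2.815647
t=4: π = [0.1459, 0.1487, 0.1618, 0.1666, 0.1898, 0.1872], E[r] = 0.8240, γ^t·E[r] = 0.540650, running G = 3.356297
t=5: π = [0.1458, 0.1487, 0.1618, 0.1666, 0.1898, 0.1872], E[r] = 0.8242, γ^t·E[r] = 0.486668, running G = 3.842965

G = 3.8430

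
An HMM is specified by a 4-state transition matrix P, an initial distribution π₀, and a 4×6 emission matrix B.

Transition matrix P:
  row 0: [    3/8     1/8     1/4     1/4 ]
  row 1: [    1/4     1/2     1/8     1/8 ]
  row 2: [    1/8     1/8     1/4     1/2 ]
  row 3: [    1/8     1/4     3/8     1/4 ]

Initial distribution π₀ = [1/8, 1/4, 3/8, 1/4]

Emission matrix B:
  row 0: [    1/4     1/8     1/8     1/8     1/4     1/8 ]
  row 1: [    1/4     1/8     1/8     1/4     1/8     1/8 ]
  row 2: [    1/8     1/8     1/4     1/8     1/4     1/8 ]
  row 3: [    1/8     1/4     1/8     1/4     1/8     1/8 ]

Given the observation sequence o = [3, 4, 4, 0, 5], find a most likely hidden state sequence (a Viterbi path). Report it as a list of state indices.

path = [1, 1, 1, 1, 1]

t=0: δ = [1.562e-02, 6.250e-02, 4.688e-02, 6.250e-02]  (obs o_0=3)
t=1: δ = [3.906e-03, 3.906e-03, 5.859e-03, 2.930e-03]  ψ = [1, 1, 3, 2]  (obs o_1=4)
t=2: δ = [3.662e-04, 2.441e-04, 3.662e-04, 3.662e-04]  ψ = [0, 1, 2, 2]  (obs o_2=4)
t=3: δ = [3.433e-05, 3.052e-05, 1.717e-05, 2.289e-05]  ψ = [0, 1, 3, 2]  (obs o_3=0)
t=4: δ = [1.609e-06, 1.907e-06, 1.073e-06, 1.073e-06]  ψ = [0, 1, 0, 0]  (obs o_4=5)
backtrack: best end state = 1; path = [1, 1, 1, 1, 1]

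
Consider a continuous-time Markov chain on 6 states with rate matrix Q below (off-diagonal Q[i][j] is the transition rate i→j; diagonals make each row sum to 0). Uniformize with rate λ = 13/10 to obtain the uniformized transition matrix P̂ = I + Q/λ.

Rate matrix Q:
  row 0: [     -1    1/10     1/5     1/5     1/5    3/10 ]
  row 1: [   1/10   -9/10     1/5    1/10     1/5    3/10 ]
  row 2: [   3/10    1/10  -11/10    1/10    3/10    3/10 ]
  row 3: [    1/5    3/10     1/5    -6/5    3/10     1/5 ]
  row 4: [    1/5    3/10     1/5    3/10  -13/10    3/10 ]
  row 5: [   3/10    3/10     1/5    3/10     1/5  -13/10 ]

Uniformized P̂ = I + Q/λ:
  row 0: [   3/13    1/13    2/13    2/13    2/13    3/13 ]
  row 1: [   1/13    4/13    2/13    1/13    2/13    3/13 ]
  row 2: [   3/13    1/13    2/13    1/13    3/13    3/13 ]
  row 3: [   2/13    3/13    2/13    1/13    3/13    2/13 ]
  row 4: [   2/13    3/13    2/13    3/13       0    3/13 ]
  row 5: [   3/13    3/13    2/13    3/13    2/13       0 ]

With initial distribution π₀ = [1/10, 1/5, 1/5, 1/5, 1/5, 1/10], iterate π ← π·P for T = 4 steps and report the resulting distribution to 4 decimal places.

π = [0.1781, 0.1947, 0.1538, 0.1417, 0.1530, 0.1786]

t=0: π = [0.1000, 0.2000, 0.2000, 0.2000, 0.2000, 0.1000]
t=1: π = [0.1692, 0.2000, 0.1538, 0.1308, 0.1538, 0.1923]
t=2: π = [0.1781, 0.1964, 0.1538, 0.1432, 0.1521, 0.1763]
t=3: π = [0.1778, 0.1948, 0.1538, 0.1411, 0.1533, 0.1791]
t=4: π = [0.1781, 0.1947, 0.1538, 0.1417, 0.1530, 0.1786]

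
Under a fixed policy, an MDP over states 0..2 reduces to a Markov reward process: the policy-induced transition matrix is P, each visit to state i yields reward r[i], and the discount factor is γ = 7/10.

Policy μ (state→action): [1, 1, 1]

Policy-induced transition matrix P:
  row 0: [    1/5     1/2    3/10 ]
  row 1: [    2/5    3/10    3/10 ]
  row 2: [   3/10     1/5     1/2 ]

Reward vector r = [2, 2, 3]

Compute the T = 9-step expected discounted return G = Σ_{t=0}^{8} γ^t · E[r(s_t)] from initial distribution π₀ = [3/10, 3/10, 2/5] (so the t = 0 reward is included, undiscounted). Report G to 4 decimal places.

t=0: π = [0.3000, 0.3000, 0.4000], E[r] = 2.4000, γ^t·E[r] = 2.400000, running G = 2.400000
t=1: π = [0.3000, 0.3200, 0.3800], E[r] = 2.3800, γ^t·E[r] = 1.666000, running G = 4.066000
t=2: π = [0.3020, 0.3220, 0.3760], E[r] = 2.3760, γ^t·E[r] = 1.164240, running G = 5.230240
t=3: π = [0.3020, 0.3228, 0.3752], E[r] = 2.3752, γ^t·E[r] = 0.814694, running G = 6.044934
t=4: π = [0.3021, 0.3229, 0.3750], E[r] = 2.3750, γ^t·E[r] = 0.570247, running G = 6.615181
t=5: π = [0.3021, 0.3229, 0.3750], E[r] = 2.3750, γ^t·E[r] = 0.399168, running G = 7.014348
t=6: π = [0.3021, 0.3229, 0.3750], E[r] = 2.3750, γ^t·E[r] = 0.279417, running G = 7.293765
t=7: π = [0.3021, 0.3229, 0.3750], E[r] = 2.3750, γ^t·E[r] = 0.195591, running G = 7.489356
t=8: π = [0.3021, 0.3229, 0.3750], E[r] = 2.3750, γ^t·E[r] = 0.136914, running G = 7.626270

G = 7.6263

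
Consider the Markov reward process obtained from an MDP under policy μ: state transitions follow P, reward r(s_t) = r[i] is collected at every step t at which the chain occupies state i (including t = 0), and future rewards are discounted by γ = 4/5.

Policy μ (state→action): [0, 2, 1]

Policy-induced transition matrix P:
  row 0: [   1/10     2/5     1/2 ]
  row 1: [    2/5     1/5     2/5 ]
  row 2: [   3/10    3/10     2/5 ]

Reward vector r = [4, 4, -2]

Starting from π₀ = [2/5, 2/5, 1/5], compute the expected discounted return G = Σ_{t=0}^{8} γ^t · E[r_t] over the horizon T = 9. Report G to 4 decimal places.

G = 7.5221

t=0: π = [0.4000, 0.4000, 0.2000], E[r] = 2.8000, γ^t·E[r] = 2.800000, running G = 2.800000
t=1: π = [0.2600, 0.3000, 0.4400], E[r] = 1.3600, γ^t·E[r] = 1.088000, running G = 3.888000
t=2: π = [0.2780, 0.2960, 0.4260], E[r] = 1.4440, γ^t·E[r] = 0.924160, running G = 4.812160
t=3: π = [0.2740, 0.2982, 0.4278], E[r] = 1.4332, γ^t·E[r] = 0.733798, running G = 5.545958
t=4: π = [0.2750, 0.2976, 0.4274], E[r] = 1.4356, γ^t·E[r] = 0.588022, running G = 6.133980
t=5: π = [0.2748, 0.2977, 0.4275], E[r] = 1.4350, γ^t·E[r] = 0.470217, running G = 6.604197
t=6: π = [0.2748, 0.2977, 0.4275], E[r] = 1.4351, γ^t·E[r] = 0.376215, running G = 6.980412
t=7: π = [0.2748, 0.2977, 0.4275], E[r] = 1.4351, γ^t·E[r] = 0.300964, running G = 7.281376
t=8: π = [0.2748, 0.2977, 0.4275], E[r] = 1.4351, γ^t·E[r] = 0.240773, running G = 7.522149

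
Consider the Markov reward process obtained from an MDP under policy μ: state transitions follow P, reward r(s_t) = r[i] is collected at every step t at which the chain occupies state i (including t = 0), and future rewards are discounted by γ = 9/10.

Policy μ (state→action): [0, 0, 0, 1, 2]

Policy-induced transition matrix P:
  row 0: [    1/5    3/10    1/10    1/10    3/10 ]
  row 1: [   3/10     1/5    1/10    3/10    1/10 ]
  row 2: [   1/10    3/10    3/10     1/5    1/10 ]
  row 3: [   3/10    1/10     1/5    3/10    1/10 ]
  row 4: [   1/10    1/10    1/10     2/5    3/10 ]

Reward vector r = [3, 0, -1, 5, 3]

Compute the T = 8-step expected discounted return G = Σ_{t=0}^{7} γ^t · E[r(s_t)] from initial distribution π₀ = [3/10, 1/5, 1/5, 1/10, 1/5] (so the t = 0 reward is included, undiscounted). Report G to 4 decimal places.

G = 12.5989

t=0: π = [0.3000, 0.2000, 0.2000, 0.1000, 0.2000], E[r] = 1.8000, γ^t·E[r] = 1.800000, running G = 1.800000
t=1: π = [0.1900, 0.2200, 0.1500, 0.2400, 0.2000], E[r] = 2.2200, γ^t·E[r] = 1.998000, running G = 3.798000
t=2: π = [0.2110, 0.1900, 0.1540, 0.2670, 0.1780], E[r] = 2.3480, γ^t·E[r] = 1.901880, running G = 5.699880
t=3: π = [0.2125, 0.1920, 0.1575, 0.2602, 0.1778], E[r] = 2.3144, γ^t·E[r] = 1.687198, running G = 7.387078
t=4: π = [0.2117, 0.1932, 0.1575, 0.2595, 0.1781], E[r] = 2.3094, γ^t·E[r] = 1.515184, running G = 8.902262
t=5: π = [0.2117, 0.1932, 0.1575, 0.2597, 0.1780], E[r] = 2.3101, γ^t·E[r] = 1.364102, running G = 10.266363
t=6: π = [0.2117, 0.1932, 0.1575, 0.2597, 0.1779], E[r] = 2.3101, γ^t·E[r] = 1.227687, running G = 11.494050
t=7: π = [0.2117, 0.1932, 0.1575, 0.2597, 0.1779], E[r] = 2.3101, γ^t·E[r] = 1.104900, running G = 12.598950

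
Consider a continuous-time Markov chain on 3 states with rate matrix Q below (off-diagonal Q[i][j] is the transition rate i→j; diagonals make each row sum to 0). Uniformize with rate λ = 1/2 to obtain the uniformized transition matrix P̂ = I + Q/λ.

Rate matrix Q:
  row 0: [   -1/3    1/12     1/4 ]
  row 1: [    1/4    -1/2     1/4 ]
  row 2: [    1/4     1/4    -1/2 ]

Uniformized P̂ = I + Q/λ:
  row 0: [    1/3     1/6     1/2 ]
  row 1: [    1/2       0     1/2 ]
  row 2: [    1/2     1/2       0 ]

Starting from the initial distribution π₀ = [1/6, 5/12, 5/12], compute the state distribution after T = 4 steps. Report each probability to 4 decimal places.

π = [0.4284, 0.2331, 0.3385]

t=0: π = [0.1667, 0.4167, 0.4167]
t=1: π = [0.4722, 0.2361, 0.2917]
t=2: π = [0.4213, 0.2245, 0.3542]
t=3: π = [0.4298, 0.2473, 0.3229]
t=4: π = [0.4284, 0.2331, 0.3385]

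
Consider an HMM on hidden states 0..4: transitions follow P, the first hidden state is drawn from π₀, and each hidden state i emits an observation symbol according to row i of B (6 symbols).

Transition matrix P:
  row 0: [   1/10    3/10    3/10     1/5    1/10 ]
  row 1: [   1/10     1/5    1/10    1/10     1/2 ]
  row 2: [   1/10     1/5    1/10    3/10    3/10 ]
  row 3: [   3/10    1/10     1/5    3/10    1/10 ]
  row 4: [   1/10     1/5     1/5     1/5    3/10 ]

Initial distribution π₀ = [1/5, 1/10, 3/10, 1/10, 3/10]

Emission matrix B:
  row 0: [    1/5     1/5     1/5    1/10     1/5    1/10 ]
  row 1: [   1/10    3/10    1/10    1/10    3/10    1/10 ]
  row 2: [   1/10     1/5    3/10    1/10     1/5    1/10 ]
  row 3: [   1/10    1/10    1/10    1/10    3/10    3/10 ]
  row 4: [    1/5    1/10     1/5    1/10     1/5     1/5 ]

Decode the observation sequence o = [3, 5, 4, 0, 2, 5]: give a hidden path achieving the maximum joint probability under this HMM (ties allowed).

t=0: δ = [2.000e-02, 1.000e-02, 3.000e-02, 1.000e-02, 3.000e-02]  (obs o_0=3)
t=1: δ = [3.000e-04, 6.000e-04, 6.000e-04, 2.700e-03, 1.800e-03]  ψ = [2, 0, 0, 2, 2]  (obs o_1=5)
t=2: δ = [1.620e-04, 1.080e-04, 1.080e-04, 2.430e-04, 1.080e-04]  ψ = [3, 4, 3, 3, 4]  (obs o_2=4)
t=3: δ = [1.458e-05, 4.860e-06, 4.860e-06, 7.290e-06, 1.080e-05]  ψ = [3, 0, 0, 3, 1]  (obs o_3=0)
t=4: δ = [4.374e-07, 4.374e-07, 1.312e-06, 2.916e-07, 6.480e-07]  ψ = [3, 0, 0, 0, 4]  (obs o_4=2)
t=5: δ = [1.312e-08, 2.624e-08, 1.312e-08, 1.181e-07, 7.873e-08]  ψ = [2, 2, 0, 2, 2]  (obs o_5=5)
backtrack: best end state = 3; path = [2, 3, 3, 0, 2, 3]

path = [2, 3, 3, 0, 2, 3]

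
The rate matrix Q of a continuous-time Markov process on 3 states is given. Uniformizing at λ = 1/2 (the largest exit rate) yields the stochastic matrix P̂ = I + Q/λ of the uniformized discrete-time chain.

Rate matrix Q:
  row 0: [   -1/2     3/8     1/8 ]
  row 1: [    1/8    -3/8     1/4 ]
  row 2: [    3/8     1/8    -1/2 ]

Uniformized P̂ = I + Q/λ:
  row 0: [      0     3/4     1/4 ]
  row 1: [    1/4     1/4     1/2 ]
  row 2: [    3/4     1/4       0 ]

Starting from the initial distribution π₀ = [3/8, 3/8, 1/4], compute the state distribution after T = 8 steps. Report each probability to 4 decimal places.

t=0: π = [0.3750, 0.3750, 0.2500]
t=1: π = [0.2813, 0.4375, 0.2813]
t=2: π = [0.3203, 0.3906, 0.2891]
t=3: π = [0.3145, 0.4102, 0.2754]
t=4: π = [0.3091, 0.4072, 0.2837]
t=5: π = [0.3146, 0.4045, 0.2809]
t=6: π = [0.3118, 0.4073, 0.2809]
t=7: π = [0.3125, 0.4059, 0.2816]
t=8: π = [0.3127, 0.4063, 0.2811]

π = [0.3127, 0.4063, 0.2811]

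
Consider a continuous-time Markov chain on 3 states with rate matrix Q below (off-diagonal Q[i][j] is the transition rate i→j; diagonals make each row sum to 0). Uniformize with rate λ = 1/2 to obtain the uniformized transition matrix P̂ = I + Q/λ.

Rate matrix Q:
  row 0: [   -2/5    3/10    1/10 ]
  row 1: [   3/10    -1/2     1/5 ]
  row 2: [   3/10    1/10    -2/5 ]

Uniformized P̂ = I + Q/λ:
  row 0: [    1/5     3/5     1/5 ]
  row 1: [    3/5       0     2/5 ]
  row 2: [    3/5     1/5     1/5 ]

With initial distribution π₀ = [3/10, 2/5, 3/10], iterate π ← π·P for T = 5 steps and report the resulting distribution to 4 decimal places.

π = [0.4299, 0.3069, 0.2632]

t=0: π = [0.3000, 0.4000, 0.3000]
t=1: π = [0.4800, 0.2400, 0.2800]
t=2: π = [0.4080, 0.3440, 0.2480]
t=3: π = [0.4368, 0.2944, 0.2688]
t=4: π = [0.4253, 0.3158, 0.2589]
t=5: π = [0.4299, 0.3069, 0.2632]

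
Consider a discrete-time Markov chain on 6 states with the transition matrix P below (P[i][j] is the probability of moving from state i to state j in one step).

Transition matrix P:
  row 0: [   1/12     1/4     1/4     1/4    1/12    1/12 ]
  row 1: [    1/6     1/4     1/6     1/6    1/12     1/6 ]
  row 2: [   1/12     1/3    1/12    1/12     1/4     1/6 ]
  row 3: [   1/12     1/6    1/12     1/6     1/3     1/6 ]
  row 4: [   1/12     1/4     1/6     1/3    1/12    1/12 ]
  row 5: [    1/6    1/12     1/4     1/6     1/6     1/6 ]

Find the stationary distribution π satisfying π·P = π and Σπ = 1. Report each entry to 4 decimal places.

Balance equations π_j = Σ_i π_i·P[i][j]:
  π_0 = 1/12·π_0 + 1/6·π_1 + 1/12·π_2 + 1/12·π_3 + 1/12·π_4 + 1/6·π_5
  π_1 = 1/4·π_0 + 1/4·π_1 + 1/3·π_2 + 1/6·π_3 + 1/4·π_4 + 1/12·π_5
  π_2 = 1/4·π_0 + 1/6·π_1 + 1/12·π_2 + 1/12·π_3 + 1/6·π_4 + 1/4·π_5
  π_3 = 1/4·π_0 + 1/6·π_1 + 1/12·π_2 + 1/6·π_3 + 1/3·π_4 + 1/6·π_5
  π_4 = 1/12·π_0 + 1/12·π_1 + 1/4·π_2 + 1/3·π_3 + 1/12·π_4 + 1/6·π_5
  normalize: π_0 + π_1 + π_2 + π_3 + π_4 + π_5 = 1
Solving the linear system gives exactly π = [32407/284580, 12719/56916, 45221/284580, 54403/284580, 9649/56916, 40709/284580].

π = [0.1139, 0.2235, 0.1589, 0.1912, 0.1695, 0.1430]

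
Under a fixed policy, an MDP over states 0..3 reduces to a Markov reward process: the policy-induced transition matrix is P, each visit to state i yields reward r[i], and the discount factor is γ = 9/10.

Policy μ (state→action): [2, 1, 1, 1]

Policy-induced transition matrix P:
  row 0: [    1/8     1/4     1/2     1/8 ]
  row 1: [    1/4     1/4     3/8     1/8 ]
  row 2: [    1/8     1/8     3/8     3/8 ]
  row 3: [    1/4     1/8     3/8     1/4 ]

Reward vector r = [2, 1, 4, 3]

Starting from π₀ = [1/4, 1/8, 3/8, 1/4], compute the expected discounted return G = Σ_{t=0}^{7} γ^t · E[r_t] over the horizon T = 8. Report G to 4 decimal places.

t=0: π = [0.2500, 0.1250, 0.3750, 0.2500], E[r] = 2.8750, γ^t·E[r] = 2.875000, running G = 2.875000
t=1: π = [0.1719, 0.1719, 0.4063, 0.2500], E[r] = 2.8906, γ^t·E[r] = 2.601563, running G = 5.476563
t=2: π = [0.1777, 0.1680, 0.3965, 0.2578], E[r] = 2.8828, γ^t·E[r] = 2.335078, running G = 7.811641
t=3: π = [0.1782, 0.1682, 0.3972, 0.2563], E[r] = 2.8826, γ^t·E[r] = 2.101392, running G = 9.913033
t=4: π = [0.1781, 0.1683, 0.3973, 0.2563], E[r] = 2.8826, γ^t·E[r] = 1.891273, running G = 11.804306
t=5: π = [0.1781, 0.1683, 0.3973, 0.2564], E[r] = 2.8826, γ^t·E[r] = 1.702137, running G = 13.506443
t=6: π = [0.1781, 0.1683, 0.3973, 0.2564], E[r] = 2.8826, γ^t·E[r] = 1.531923, running G = 15.038366
t=7: π = [0.1781, 0.1683, 0.3973, 0.2564], E[r] = 2.8826, γ^t·E[r] = 1.378731, running G = 16.417096

G = 16.4171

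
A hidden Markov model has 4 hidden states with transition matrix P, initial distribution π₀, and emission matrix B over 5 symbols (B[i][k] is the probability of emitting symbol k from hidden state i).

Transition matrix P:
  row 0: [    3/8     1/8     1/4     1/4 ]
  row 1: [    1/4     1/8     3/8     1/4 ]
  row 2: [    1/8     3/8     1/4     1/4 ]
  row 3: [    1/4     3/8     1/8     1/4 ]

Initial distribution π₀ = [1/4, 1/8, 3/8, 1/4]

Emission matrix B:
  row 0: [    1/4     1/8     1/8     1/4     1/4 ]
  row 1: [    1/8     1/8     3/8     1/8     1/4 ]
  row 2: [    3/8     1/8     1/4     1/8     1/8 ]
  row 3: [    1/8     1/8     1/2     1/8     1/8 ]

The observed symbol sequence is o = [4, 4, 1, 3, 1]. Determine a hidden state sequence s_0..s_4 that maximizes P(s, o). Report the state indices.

path = [0, 0, 0, 0, 0]

t=0: δ = [6.250e-02, 3.125e-02, 4.688e-02, 3.125e-02]  (obs o_0=4)
t=1: δ = [5.859e-03, 4.395e-03, 1.953e-03, 1.953e-03]  ψ = [0, 2, 0, 0]  (obs o_1=4)
t=2: δ = [2.747e-04, 9.155e-05, 2.060e-04, 1.831e-04]  ψ = [0, 0, 1, 0]  (obs o_2=1)
t=3: δ = [2.575e-05, 9.656e-06, 8.583e-06, 8.583e-06]  ψ = [0, 2, 0, 0]  (obs o_3=3)
t=4: δ = [1.207e-06, 4.023e-07, 8.047e-07, 8.047e-07]  ψ = [0, 0, 0, 0]  (obs o_4=1)
backtrack: best end state = 0; path = [0, 0, 0, 0, 0]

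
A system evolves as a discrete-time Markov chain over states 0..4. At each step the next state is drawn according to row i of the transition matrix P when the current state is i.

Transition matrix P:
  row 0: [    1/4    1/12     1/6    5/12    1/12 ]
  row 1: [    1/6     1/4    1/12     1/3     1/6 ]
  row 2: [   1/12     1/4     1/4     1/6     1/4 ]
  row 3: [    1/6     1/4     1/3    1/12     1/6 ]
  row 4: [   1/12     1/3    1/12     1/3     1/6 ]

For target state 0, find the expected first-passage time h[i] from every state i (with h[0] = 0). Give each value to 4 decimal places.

h = [0.0000, 7.2911, 8.0506, 7.4430, 7.8987]

First-step conditioning: h[0] = 0; for i ≠ 0, h[i] = 1 + Σ_k P[i][k]·h[k].
  h[1] = 1 + 1/4·h[1] + 1/12·h[2] + 1/3·h[3] + 1/6·h[4]
  h[2] = 1 + 1/4·h[1] + 1/4·h[2] + 1/6·h[3] + 1/4·h[4]
  h[3] = 1 + 1/4·h[1] + 1/3·h[2] + 1/12·h[3] + 1/6·h[4]
  h[4] = 1 + 1/3·h[1] + 1/12·h[2] + 1/3·h[3] + 1/6·h[4]
Solving the 4×4 linear system over states ≠ 0 gives exactly h = [0, 576/79, 636/79, 588/79, 624/79] (h[0] = 0 is the target).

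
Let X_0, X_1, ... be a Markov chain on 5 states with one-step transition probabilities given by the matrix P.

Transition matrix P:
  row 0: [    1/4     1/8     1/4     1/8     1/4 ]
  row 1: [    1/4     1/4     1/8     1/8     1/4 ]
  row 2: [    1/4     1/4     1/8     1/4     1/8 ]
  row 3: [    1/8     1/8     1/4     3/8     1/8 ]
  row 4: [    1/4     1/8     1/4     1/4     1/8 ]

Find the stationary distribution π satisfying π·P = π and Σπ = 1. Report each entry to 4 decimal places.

π = [0.2213, 0.1719, 0.2031, 0.2295, 0.1741]

Balance equations π_j = Σ_i π_i·P[i][j]:
  π_0 = 1/4·π_0 + 1/4·π_1 + 1/4·π_2 + 1/8·π_3 + 1/4·π_4
  π_1 = 1/8·π_0 + 1/4·π_1 + 1/4·π_2 + 1/8·π_3 + 1/8·π_4
  π_2 = 1/4·π_0 + 1/8·π_1 + 1/8·π_2 + 1/4·π_3 + 1/4·π_4
  π_3 = 1/8·π_0 + 1/8·π_1 + 1/4·π_2 + 3/8·π_3 + 1/4·π_4
  normalize: π_0 + π_1 + π_2 + π_3 + π_4 = 1
Solving the linear system gives exactly π = [779/3520, 11/64, 13/64, 101/440, 613/3520].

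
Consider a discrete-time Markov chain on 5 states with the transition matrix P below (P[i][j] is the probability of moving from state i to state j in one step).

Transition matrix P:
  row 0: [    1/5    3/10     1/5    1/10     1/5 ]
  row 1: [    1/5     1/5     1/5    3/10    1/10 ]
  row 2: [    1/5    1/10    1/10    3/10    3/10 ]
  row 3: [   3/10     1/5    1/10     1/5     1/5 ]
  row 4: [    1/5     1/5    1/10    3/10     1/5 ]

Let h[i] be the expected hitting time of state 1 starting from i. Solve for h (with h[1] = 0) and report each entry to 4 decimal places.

h = [4.3391, 0.0000, 5.2359, 4.7216, 4.7599]

First-step conditioning: h[1] = 0; for i ≠ 1, h[i] = 1 + Σ_k P[i][k]·h[k].
  h[0] = 1 + 1/5·h[0] + 1/5·h[2] + 1/10·h[3] + 1/5·h[4]
  h[2] = 1 + 1/5·h[0] + 1/10·h[2] + 3/10·h[3] + 3/10·h[4]
  h[3] = 1 + 3/10·h[0] + 1/10·h[2] + 1/5·h[3] + 1/5·h[4]
  h[4] = 1 + 1/5·h[0] + 1/10·h[2] + 3/10·h[3] + 1/5·h[4]
Solving the 4×4 linear system over states ≠ 1 gives exactly h = [10210/2353, 0, 12320/2353, 11110/2353, 11200/2353] (h[1] = 0 is the target).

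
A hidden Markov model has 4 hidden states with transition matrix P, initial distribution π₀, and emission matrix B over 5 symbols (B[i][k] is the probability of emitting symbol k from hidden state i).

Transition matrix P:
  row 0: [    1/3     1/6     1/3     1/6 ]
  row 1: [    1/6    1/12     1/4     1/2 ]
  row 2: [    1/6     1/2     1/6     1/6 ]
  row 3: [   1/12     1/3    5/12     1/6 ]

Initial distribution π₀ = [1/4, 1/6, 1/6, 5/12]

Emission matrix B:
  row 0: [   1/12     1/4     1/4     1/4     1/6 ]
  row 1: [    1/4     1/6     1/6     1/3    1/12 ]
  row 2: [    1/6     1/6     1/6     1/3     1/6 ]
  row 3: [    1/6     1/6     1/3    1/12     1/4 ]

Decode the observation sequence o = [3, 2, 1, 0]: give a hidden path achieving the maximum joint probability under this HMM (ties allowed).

path = [1, 3, 2, 1]

t=0: δ = [6.250e-02, 5.556e-02, 5.556e-02, 3.472e-02]  (obs o_0=3)
t=1: δ = [5.208e-03, 4.630e-03, 3.472e-03, 9.259e-03]  ψ = [0, 2, 0, 1]  (obs o_1=2)
t=2: δ = [4.340e-04, 5.144e-04, 6.430e-04, 3.858e-04]  ψ = [0, 3, 3, 1]  (obs o_2=1)
t=3: δ = [1.206e-05, 8.038e-05, 2.679e-05, 4.287e-05]  ψ = [0, 2, 3, 1]  (obs o_3=0)
backtrack: best end state = 1; path = [1, 3, 2, 1]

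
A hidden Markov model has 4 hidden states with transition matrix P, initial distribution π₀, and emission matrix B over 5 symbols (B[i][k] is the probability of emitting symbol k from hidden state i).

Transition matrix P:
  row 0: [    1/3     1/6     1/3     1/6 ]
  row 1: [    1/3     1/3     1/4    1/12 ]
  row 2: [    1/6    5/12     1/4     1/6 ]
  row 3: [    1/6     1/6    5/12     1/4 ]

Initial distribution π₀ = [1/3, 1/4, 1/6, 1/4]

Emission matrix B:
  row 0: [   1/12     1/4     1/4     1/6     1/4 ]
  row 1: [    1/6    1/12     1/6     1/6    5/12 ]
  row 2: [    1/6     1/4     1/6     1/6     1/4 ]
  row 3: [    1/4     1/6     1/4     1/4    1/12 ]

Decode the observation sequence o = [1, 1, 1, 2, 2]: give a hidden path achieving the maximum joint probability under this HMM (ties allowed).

t=0: δ = [8.333e-02, 2.083e-02, 4.167e-02, 4.167e-02]  (obs o_0=1)
t=1: δ = [6.944e-03, 1.447e-03, 6.944e-03, 2.315e-03]  ψ = [0, 2, 0, 0]  (obs o_1=1)
t=2: δ = [5.787e-04, 2.411e-04, 5.787e-04, 1.929e-04]  ψ = [0, 2, 0, 0]  (obs o_2=1)
t=3: δ = [4.823e-05, 4.019e-05, 3.215e-05, 2.411e-05]  ψ = [0, 2, 0, 0]  (obs o_3=2)
t=4: δ = [4.019e-06, 2.233e-06, 2.679e-06, 2.009e-06]  ψ = [0, 1, 0, 0]  (obs o_4=2)
backtrack: best end state = 0; path = [0, 0, 0, 0, 0]

path = [0, 0, 0, 0, 0]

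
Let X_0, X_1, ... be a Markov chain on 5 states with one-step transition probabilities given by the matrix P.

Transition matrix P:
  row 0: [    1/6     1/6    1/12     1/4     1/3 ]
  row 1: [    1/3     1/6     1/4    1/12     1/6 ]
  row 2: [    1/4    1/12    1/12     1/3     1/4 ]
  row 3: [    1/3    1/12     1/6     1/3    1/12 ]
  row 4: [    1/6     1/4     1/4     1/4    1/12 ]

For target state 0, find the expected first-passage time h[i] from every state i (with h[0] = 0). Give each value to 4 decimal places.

First-step conditioning: h[0] = 0; for i ≠ 0, h[i] = 1 + Σ_k P[i][k]·h[k].
  h[1] = 1 + 1/6·h[1] + 1/4·h[2] + 1/12·h[3] + 1/6·h[4]
  h[2] = 1 + 1/12·h[1] + 1/12·h[2] + 1/3·h[3] + 1/4·h[4]
  h[3] = 1 + 1/12·h[1] + 1/6·h[2] + 1/3·h[3] + 1/12·h[4]
  h[4] = 1 + 1/4·h[1] + 1/4·h[2] + 1/4·h[3] + 1/12·h[4]
Solving the 4×4 linear system over states ≠ 0 gives exactly h = [0, 10242/2983, 11028/2983, 9984/2983, 11778/2983] (h[0] = 0 is the target).

h = [0.0000, 3.4335, 3.6969, 3.3470, 3.9484]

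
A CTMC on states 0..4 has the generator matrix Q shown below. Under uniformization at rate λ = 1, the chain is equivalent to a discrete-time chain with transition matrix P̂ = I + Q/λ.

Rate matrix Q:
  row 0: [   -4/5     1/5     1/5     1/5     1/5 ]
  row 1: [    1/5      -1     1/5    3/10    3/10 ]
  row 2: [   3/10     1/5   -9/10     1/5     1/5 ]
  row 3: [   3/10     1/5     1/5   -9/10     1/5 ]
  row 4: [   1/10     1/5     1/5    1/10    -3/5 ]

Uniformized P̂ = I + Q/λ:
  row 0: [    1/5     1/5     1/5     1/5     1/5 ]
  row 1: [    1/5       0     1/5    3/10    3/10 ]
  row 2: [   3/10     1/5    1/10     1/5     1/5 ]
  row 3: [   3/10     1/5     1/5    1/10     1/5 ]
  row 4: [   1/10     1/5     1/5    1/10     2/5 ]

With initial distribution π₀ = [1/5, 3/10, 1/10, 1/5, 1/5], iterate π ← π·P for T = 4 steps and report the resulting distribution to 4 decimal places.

t=0: π = [0.2000, 0.3000, 0.1000, 0.2000, 0.2000]
t=1: π = [0.2100, 0.1400, 0.1900, 0.1900, 0.2700]
t=2: π = [0.2110, 0.1720, 0.1810, 0.1680, 0.2680]
t=3: π = [0.2081, 0.1656, 0.1819, 0.1736, 0.2708]
t=4: π = [0.2085, 0.1669, 0.1818, 0.1721, 0.2707]

π = [0.2085, 0.1669, 0.1818, 0.1721, 0.2707]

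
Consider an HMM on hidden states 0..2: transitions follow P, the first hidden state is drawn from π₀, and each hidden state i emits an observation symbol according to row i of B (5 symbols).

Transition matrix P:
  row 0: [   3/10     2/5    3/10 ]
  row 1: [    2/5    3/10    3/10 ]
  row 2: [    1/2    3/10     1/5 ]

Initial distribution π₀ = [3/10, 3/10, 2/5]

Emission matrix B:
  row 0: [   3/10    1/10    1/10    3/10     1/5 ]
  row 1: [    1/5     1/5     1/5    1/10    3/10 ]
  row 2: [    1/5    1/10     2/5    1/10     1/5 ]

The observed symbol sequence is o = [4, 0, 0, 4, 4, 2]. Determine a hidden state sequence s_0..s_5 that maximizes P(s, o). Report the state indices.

path = [2, 0, 0, 1, 1, 2]

t=0: δ = [6.000e-02, 9.000e-02, 8.000e-02]  (obs o_0=4)
t=1: δ = [1.200e-02, 5.400e-03, 5.400e-03]  ψ = [2, 1, 1]  (obs o_1=0)
t=2: δ = [1.080e-03, 9.600e-04, 7.200e-04]  ψ = [0, 0, 0]  (obs o_2=0)
t=3: δ = [7.680e-05, 1.296e-04, 6.480e-05]  ψ = [1, 0, 0]  (obs o_3=4)
t=4: δ = [1.037e-05, 1.166e-05, 7.776e-06]  ψ = [1, 1, 1]  (obs o_4=4)
t=5: δ = [4.666e-07, 8.294e-07, 1.400e-06]  ψ = [1, 0, 1]  (obs o_5=2)
backtrack: best end state = 2; path = [2, 0, 0, 1, 1, 2]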